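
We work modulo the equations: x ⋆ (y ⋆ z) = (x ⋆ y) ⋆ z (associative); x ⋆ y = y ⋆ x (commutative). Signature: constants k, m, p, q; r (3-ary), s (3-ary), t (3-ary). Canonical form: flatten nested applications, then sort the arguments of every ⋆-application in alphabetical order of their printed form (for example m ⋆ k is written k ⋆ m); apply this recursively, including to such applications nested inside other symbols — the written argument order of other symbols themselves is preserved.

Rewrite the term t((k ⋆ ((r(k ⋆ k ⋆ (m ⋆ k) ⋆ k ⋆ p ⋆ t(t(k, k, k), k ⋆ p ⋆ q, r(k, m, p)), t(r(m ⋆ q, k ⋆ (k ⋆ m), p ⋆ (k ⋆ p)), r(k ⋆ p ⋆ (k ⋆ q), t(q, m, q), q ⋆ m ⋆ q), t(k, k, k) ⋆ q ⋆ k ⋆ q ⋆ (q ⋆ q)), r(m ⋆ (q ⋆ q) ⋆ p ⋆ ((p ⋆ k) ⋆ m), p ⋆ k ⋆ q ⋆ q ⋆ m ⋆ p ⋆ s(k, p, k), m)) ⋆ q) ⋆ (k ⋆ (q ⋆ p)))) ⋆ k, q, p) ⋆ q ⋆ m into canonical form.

Canonicalize subterm:  t((k ⋆ ((r(k ⋆ k ⋆ (m ⋆ k) ⋆ k ⋆ p ⋆ t(t(k, k, k), k ⋆ p ⋆ q, r(k, m, p)), t(r(m ⋆ q, k ⋆ (k ⋆ m), p ⋆ (k ⋆ p)), r(k ⋆ p ⋆ (k ⋆ q), t(q, m, q), q ⋆ m ⋆ q), t(k, k, k) ⋆ q ⋆ k ⋆ q ⋆ (q ⋆ q)), r(m ⋆ (q ⋆ q) ⋆ p ⋆ ((p ⋆ k) ⋆ m), p ⋆ k ⋆ q ⋆ q ⋆ m ⋆ p ⋆ s(k, p, k), m)) ⋆ q) ⋆ (k ⋆ (q ⋆ p)))) ⋆ k, q, p)  →  t(k ⋆ k ⋆ k ⋆ p ⋆ q ⋆ q ⋆ r(k ⋆ k ⋆ k ⋆ k ⋆ m ⋆ p ⋆ t(t(k, k, k), k ⋆ p ⋆ q, r(k, m, p)), t(r(m ⋆ q, k ⋆ k ⋆ m, k ⋆ p ⋆ p), r(k ⋆ k ⋆ p ⋆ q, t(q, m, q), m ⋆ q ⋆ q), k ⋆ q ⋆ q ⋆ q ⋆ q ⋆ t(k, k, k)), r(k ⋆ m ⋆ m ⋆ p ⋆ p ⋆ q ⋆ q, k ⋆ m ⋆ p ⋆ p ⋆ q ⋆ q ⋆ s(k, p, k), m)), q, p)
Sort arguments:  m ⋆ q ⋆ t(k ⋆ k ⋆ k ⋆ p ⋆ q ⋆ q ⋆ r(k ⋆ k ⋆ k ⋆ k ⋆ m ⋆ p ⋆ t(t(k, k, k), k ⋆ p ⋆ q, r(k, m, p)), t(r(m ⋆ q, k ⋆ k ⋆ m, k ⋆ p ⋆ p), r(k ⋆ k ⋆ p ⋆ q, t(q, m, q), m ⋆ q ⋆ q), k ⋆ q ⋆ q ⋆ q ⋆ q ⋆ t(k, k, k)), r(k ⋆ m ⋆ m ⋆ p ⋆ p ⋆ q ⋆ q, k ⋆ m ⋆ p ⋆ p ⋆ q ⋆ q ⋆ s(k, p, k), m)), q, p)

Answer: m ⋆ q ⋆ t(k ⋆ k ⋆ k ⋆ p ⋆ q ⋆ q ⋆ r(k ⋆ k ⋆ k ⋆ k ⋆ m ⋆ p ⋆ t(t(k, k, k), k ⋆ p ⋆ q, r(k, m, p)), t(r(m ⋆ q, k ⋆ k ⋆ m, k ⋆ p ⋆ p), r(k ⋆ k ⋆ p ⋆ q, t(q, m, q), m ⋆ q ⋆ q), k ⋆ q ⋆ q ⋆ q ⋆ q ⋆ t(k, k, k)), r(k ⋆ m ⋆ m ⋆ p ⋆ p ⋆ q ⋆ q, k ⋆ m ⋆ p ⋆ p ⋆ q ⋆ q ⋆ s(k, p, k), m)), q, p)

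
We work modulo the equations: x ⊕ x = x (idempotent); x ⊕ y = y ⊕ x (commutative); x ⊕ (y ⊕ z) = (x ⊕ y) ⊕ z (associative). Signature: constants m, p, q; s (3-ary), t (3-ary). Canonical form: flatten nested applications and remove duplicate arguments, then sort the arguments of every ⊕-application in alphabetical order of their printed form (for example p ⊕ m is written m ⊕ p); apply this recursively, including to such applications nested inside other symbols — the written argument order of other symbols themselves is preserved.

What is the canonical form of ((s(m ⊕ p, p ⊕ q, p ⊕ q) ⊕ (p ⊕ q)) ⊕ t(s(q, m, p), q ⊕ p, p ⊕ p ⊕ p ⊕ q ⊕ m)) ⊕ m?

Un-nest:  s(m ⊕ p, p ⊕ q, p ⊕ q) ⊕ p ⊕ q ⊕ t(s(q, m, p), q ⊕ p, p ⊕ p ⊕ p ⊕ q ⊕ m) ⊕ m
Inside:  t(s(q, m, p), q ⊕ p, p ⊕ p ⊕ p ⊕ q ⊕ m)  →  t(s(q, m, p), p ⊕ q, m ⊕ p ⊕ q)
Sort arguments:  m ⊕ p ⊕ q ⊕ s(m ⊕ p, p ⊕ q, p ⊕ q) ⊕ t(s(q, m, p), p ⊕ q, m ⊕ p ⊕ q)

Answer: m ⊕ p ⊕ q ⊕ s(m ⊕ p, p ⊕ q, p ⊕ q) ⊕ t(s(q, m, p), p ⊕ q, m ⊕ p ⊕ q)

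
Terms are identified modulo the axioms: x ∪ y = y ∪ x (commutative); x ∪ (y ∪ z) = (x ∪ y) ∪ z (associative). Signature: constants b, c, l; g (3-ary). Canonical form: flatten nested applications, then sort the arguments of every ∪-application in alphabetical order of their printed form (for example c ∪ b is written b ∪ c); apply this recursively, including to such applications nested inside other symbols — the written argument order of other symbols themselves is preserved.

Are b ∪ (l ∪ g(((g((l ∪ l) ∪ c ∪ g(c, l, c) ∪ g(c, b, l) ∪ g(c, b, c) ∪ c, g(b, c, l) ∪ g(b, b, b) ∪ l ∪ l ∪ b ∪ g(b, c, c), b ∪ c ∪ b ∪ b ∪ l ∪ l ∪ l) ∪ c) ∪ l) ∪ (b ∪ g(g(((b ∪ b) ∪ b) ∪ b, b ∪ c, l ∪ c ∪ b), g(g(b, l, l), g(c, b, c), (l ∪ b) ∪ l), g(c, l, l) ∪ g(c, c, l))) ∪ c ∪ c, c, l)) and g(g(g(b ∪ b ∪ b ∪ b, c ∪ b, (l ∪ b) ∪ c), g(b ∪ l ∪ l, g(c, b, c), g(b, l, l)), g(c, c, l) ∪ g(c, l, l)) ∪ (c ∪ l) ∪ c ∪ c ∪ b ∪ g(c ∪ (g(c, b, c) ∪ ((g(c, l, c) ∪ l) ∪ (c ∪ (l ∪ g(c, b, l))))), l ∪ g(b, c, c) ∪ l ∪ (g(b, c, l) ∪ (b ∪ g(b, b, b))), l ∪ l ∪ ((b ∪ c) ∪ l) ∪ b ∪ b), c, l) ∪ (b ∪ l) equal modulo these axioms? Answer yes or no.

Answer: no — b ∪ g(b ∪ c ∪ c ∪ c ∪ g(c ∪ c ∪ g(c, b, c) ∪ g(c, b, l) ∪ g(c, l, c) ∪ l ∪ l, b ∪ g(b, b, b) ∪ g(b, c, c) ∪ g(b, c, l) ∪ l ∪ l, b ∪ b ∪ b ∪ c ∪ l ∪ l ∪ l) ∪ g(g(b ∪ b ∪ b ∪ b, b ∪ c, b ∪ c ∪ l), g(g(b, l, l), g(c, b, c), b ∪ l ∪ l), g(c, c, l) ∪ g(c, l, l)) ∪ l, c, l) ∪ l vs b ∪ g(b ∪ c ∪ c ∪ c ∪ g(c ∪ c ∪ g(c, b, c) ∪ g(c, b, l) ∪ g(c, l, c) ∪ l ∪ l, b ∪ g(b, b, b) ∪ g(b, c, c) ∪ g(b, c, l) ∪ l ∪ l, b ∪ b ∪ b ∪ c ∪ l ∪ l ∪ l) ∪ g(g(b ∪ b ∪ b ∪ b, b ∪ c, b ∪ c ∪ l), g(b ∪ l ∪ l, g(c, b, c), g(b, l, l)), g(c, c, l) ∪ g(c, l, l)) ∪ l, c, l) ∪ l

Derivation:
Left:  b ∪ (l ∪ g(((g((l ∪ l) ∪ c ∪ g(c, l, c) ∪ g(c, b, l) ∪ g(c, b, c) ∪ c, g(b, c, l) ∪ g(b, b, b) ∪ l ∪ l ∪ b ∪ g(b, c, c), b ∪ c ∪ b ∪ b ∪ l ∪ l ∪ l) ∪ c) ∪ l) ∪ (b ∪ g(g(((b ∪ b) ∪ b) ∪ b, b ∪ c, l ∪ c ∪ b), g(g(b, l, l), g(c, b, c), (l ∪ b) ∪ l), g(c, l, l) ∪ g(c, c, l))) ∪ c ∪ c, c, l))
  Flatten:  b ∪ l ∪ g(((g((l ∪ l) ∪ c ∪ g(c, l, c) ∪ g(c, b, l) ∪ g(c, b, c) ∪ c, g(b, c, l) ∪ g(b, b, b) ∪ l ∪ l ∪ b ∪ g(b, c, c), b ∪ c ∪ b ∪ b ∪ l ∪ l ∪ l) ∪ c) ∪ l) ∪ (b ∪ g(g(((b ∪ b) ∪ b) ∪ b, b ∪ c, l ∪ c ∪ b), g(g(b, l, l), g(c, b, c), (l ∪ b) ∪ l), g(c, l, l) ∪ g(c, c, l))) ∪ c ∪ c, c, l)
  Inside:  g(((g((l ∪ l) ∪ c ∪ g(c, l, c) ∪ g(c, b, l) ∪ g(c, b, c) ∪ c, g(b, c, l) ∪ g(b, b, b) ∪ l ∪ l ∪ b ∪ g(b, c, c), b ∪ c ∪ b ∪ b ∪ l ∪ l ∪ l) ∪ c) ∪ l) ∪ (b ∪ g(g(((b ∪ b) ∪ b) ∪ b, b ∪ c, l ∪ c ∪ b), g(g(b, l, l), g(c, b, c), (l ∪ b) ∪ l), g(c, l, l) ∪ g(c, c, l))) ∪ c ∪ c, c, l)  →  g(b ∪ c ∪ c ∪ c ∪ g(c ∪ c ∪ g(c, b, c) ∪ g(c, b, l) ∪ g(c, l, c) ∪ l ∪ l, b ∪ g(b, b, b) ∪ g(b, c, c) ∪ g(b, c, l) ∪ l ∪ l, b ∪ b ∪ b ∪ c ∪ l ∪ l ∪ l) ∪ g(g(b ∪ b ∪ b ∪ b, b ∪ c, b ∪ c ∪ l), g(g(b, l, l), g(c, b, c), b ∪ l ∪ l), g(c, c, l) ∪ g(c, l, l)) ∪ l, c, l)
  Sort:  b ∪ g(b ∪ c ∪ c ∪ c ∪ g(c ∪ c ∪ g(c, b, c) ∪ g(c, b, l) ∪ g(c, l, c) ∪ l ∪ l, b ∪ g(b, b, b) ∪ g(b, c, c) ∪ g(b, c, l) ∪ l ∪ l, b ∪ b ∪ b ∪ c ∪ l ∪ l ∪ l) ∪ g(g(b ∪ b ∪ b ∪ b, b ∪ c, b ∪ c ∪ l), g(g(b, l, l), g(c, b, c), b ∪ l ∪ l), g(c, c, l) ∪ g(c, l, l)) ∪ l, c, l) ∪ l
Right:  g(g(g(b ∪ b ∪ b ∪ b, c ∪ b, (l ∪ b) ∪ c), g(b ∪ l ∪ l, g(c, b, c), g(b, l, l)), g(c, c, l) ∪ g(c, l, l)) ∪ (c ∪ l) ∪ c ∪ c ∪ b ∪ g(c ∪ (g(c, b, c) ∪ ((g(c, l, c) ∪ l) ∪ (c ∪ (l ∪ g(c, b, l))))), l ∪ g(b, c, c) ∪ l ∪ (g(b, c, l) ∪ (b ∪ g(b, b, b))), l ∪ l ∪ ((b ∪ c) ∪ l) ∪ b ∪ b), c, l) ∪ (b ∪ l)
  Merge nested applications:  g(g(g(b ∪ b ∪ b ∪ b, c ∪ b, (l ∪ b) ∪ c), g(b ∪ l ∪ l, g(c, b, c), g(b, l, l)), g(c, c, l) ∪ g(c, l, l)) ∪ (c ∪ l) ∪ c ∪ c ∪ b ∪ g(c ∪ (g(c, b, c) ∪ ((g(c, l, c) ∪ l) ∪ (c ∪ (l ∪ g(c, b, l))))), l ∪ g(b, c, c) ∪ l ∪ (g(b, c, l) ∪ (b ∪ g(b, b, b))), l ∪ l ∪ ((b ∪ c) ∪ l) ∪ b ∪ b), c, l) ∪ b ∪ l
  Canonicalize subterm:  g(g(g(b ∪ b ∪ b ∪ b, c ∪ b, (l ∪ b) ∪ c), g(b ∪ l ∪ l, g(c, b, c), g(b, l, l)), g(c, c, l) ∪ g(c, l, l)) ∪ (c ∪ l) ∪ c ∪ c ∪ b ∪ g(c ∪ (g(c, b, c) ∪ ((g(c, l, c) ∪ l) ∪ (c ∪ (l ∪ g(c, b, l))))), l ∪ g(b, c, c) ∪ l ∪ (g(b, c, l) ∪ (b ∪ g(b, b, b))), l ∪ l ∪ ((b ∪ c) ∪ l) ∪ b ∪ b), c, l)  →  g(b ∪ c ∪ c ∪ c ∪ g(c ∪ c ∪ g(c, b, c) ∪ g(c, b, l) ∪ g(c, l, c) ∪ l ∪ l, b ∪ g(b, b, b) ∪ g(b, c, c) ∪ g(b, c, l) ∪ l ∪ l, b ∪ b ∪ b ∪ c ∪ l ∪ l ∪ l) ∪ g(g(b ∪ b ∪ b ∪ b, b ∪ c, b ∪ c ∪ l), g(b ∪ l ∪ l, g(c, b, c), g(b, l, l)), g(c, c, l) ∪ g(c, l, l)) ∪ l, c, l)
  Sort arguments:  b ∪ g(b ∪ c ∪ c ∪ c ∪ g(c ∪ c ∪ g(c, b, c) ∪ g(c, b, l) ∪ g(c, l, c) ∪ l ∪ l, b ∪ g(b, b, b) ∪ g(b, c, c) ∪ g(b, c, l) ∪ l ∪ l, b ∪ b ∪ b ∪ c ∪ l ∪ l ∪ l) ∪ g(g(b ∪ b ∪ b ∪ b, b ∪ c, b ∪ c ∪ l), g(b ∪ l ∪ l, g(c, b, c), g(b, l, l)), g(c, c, l) ∪ g(c, l, l)) ∪ l, c, l) ∪ l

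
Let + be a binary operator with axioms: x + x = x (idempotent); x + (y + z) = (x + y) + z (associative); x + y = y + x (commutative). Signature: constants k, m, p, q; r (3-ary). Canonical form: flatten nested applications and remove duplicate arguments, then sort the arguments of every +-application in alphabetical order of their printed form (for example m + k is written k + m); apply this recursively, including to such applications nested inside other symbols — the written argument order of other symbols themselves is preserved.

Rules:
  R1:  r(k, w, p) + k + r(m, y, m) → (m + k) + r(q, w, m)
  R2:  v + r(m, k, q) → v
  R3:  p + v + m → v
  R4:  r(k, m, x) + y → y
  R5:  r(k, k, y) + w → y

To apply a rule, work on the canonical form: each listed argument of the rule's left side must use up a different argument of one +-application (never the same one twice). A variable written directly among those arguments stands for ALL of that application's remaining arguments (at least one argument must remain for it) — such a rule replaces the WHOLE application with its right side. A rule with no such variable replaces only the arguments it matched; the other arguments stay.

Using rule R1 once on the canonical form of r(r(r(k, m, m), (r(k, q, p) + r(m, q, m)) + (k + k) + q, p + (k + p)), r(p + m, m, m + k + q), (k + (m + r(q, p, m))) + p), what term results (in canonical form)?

Canonical form:  r(r(r(k, m, m), k + q + r(k, q, p) + r(m, q, m), k + p), r(m + p, m, k + m + q), k + m + p + r(q, p, m))
Match R1:  consume k, r(k, q, p), r(m, q, m);  w := q, y := q
Result:  r(r(r(k, m, m), k + m + q + r(q, q, m), k + p), r(m + p, m, k + m + q), k + m + p + r(q, p, m))

Answer: r(r(r(k, m, m), k + m + q + r(q, q, m), k + p), r(m + p, m, k + m + q), k + m + p + r(q, p, m))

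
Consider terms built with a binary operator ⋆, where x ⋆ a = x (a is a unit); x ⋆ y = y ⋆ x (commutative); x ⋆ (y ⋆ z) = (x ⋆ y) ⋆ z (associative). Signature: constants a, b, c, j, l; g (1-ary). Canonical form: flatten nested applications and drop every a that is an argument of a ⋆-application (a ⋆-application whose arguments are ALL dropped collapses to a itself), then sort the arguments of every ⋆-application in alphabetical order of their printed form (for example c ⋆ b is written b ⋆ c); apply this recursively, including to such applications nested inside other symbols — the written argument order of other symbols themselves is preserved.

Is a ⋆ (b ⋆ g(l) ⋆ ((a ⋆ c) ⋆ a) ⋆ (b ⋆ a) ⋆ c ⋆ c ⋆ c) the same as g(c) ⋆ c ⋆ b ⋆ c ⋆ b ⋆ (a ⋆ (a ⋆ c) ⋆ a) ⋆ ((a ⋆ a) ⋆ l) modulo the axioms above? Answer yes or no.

Answer: no — b ⋆ b ⋆ c ⋆ c ⋆ c ⋆ c ⋆ g(l) vs b ⋆ b ⋆ c ⋆ c ⋆ c ⋆ g(c) ⋆ l

Derivation:
Left:  a ⋆ (b ⋆ g(l) ⋆ ((a ⋆ c) ⋆ a) ⋆ (b ⋆ a) ⋆ c ⋆ c ⋆ c)
  Flatten:  a ⋆ b ⋆ g(l) ⋆ a ⋆ c ⋆ a ⋆ b ⋆ a ⋆ c ⋆ c ⋆ c
  Unit:  drop a (×4)
  Order the arguments:  b ⋆ b ⋆ c ⋆ c ⋆ c ⋆ c ⋆ g(l)
Right:  g(c) ⋆ c ⋆ b ⋆ c ⋆ b ⋆ (a ⋆ (a ⋆ c) ⋆ a) ⋆ ((a ⋆ a) ⋆ l)
  Merge nested applications:  g(c) ⋆ c ⋆ b ⋆ c ⋆ b ⋆ a ⋆ a ⋆ c ⋆ a ⋆ a ⋆ a ⋆ l
  Unit:  drop a (×5)
  Sort arguments:  b ⋆ b ⋆ c ⋆ c ⋆ c ⋆ g(c) ⋆ l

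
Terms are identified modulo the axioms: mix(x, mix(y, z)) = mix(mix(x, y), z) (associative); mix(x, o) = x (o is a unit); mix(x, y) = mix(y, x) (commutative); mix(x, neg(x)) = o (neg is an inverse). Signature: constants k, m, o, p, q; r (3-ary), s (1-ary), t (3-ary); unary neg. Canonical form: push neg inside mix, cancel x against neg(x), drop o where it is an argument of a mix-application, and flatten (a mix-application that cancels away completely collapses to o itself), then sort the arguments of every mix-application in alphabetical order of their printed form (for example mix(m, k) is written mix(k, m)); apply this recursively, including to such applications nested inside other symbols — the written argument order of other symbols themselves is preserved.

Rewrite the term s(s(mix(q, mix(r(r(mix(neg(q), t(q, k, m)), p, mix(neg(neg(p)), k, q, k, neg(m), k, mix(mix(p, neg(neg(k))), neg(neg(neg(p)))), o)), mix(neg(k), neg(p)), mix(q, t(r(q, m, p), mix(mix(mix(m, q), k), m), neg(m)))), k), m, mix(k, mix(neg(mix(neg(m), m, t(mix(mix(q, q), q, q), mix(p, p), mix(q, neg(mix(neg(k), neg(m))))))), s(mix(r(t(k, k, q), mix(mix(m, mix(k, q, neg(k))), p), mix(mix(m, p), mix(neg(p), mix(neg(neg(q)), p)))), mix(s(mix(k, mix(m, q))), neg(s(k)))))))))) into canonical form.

Descend into:  mix(q, mix(r(r(mix(neg(q), t(q, k, m)), p, mix(neg(neg(p)), k, q, k, neg(m), k, mix(mix(p, neg(neg(k))), neg(neg(neg(p)))), o)), mix(neg(k), neg(p)), mix(q, t(r(q, m, p), mix(mix(mix(m, q), k), m), neg(m)))), k), m, mix(k, mix(neg(mix(neg(m), m, t(mix(mix(q, q), q, q), mix(p, p), mix(q, neg(mix(neg(k), neg(m))))))), s(mix(r(t(k, k, q), mix(mix(m, mix(k, q, neg(k))), p), mix(mix(m, p), mix(neg(p), mix(neg(neg(q)), p)))), mix(s(mix(k, mix(m, q))), neg(s(k))))))))
Push neg inside:  distribute neg over mix and collapse double neg
Combine occurrences:  mix(q, r(r(mix(neg(q), t(q, k, m)), p, mix(k, k, k, k, neg(m), p, q)), mix(neg(k), neg(p)), mix(q, t(r(q, m, p), mix(k, m, m, q), neg(m)))), k, k, m, neg(t(mix(q, q, q, q), mix(p, p), mix(k, m, q))), s(mix(neg(s(k)), r(t(k, k, q), mix(m, p, q), mix(m, p, q)), s(mix(k, m, q)))))
Sort:  mix(k, k, m, neg(t(mix(q, q, q, q), mix(p, p), mix(k, m, q))), q, r(r(mix(neg(q), t(q, k, m)), p, mix(k, k, k, k, neg(m), p, q)), mix(neg(k), neg(p)), mix(q, t(r(q, m, p), mix(k, m, m, q), neg(m)))), s(mix(neg(s(k)), r(t(k, k, q), mix(m, p, q), mix(m, p, q)), s(mix(k, m, q)))))
Reassemble:  s(s(mix(k, k, m, neg(t(mix(q, q, q, q), mix(p, p), mix(k, m, q))), q, r(r(mix(neg(q), t(q, k, m)), p, mix(k, k, k, k, neg(m), p, q)), mix(neg(k), neg(p)), mix(q, t(r(q, m, p), mix(k, m, m, q), neg(m)))), s(mix(neg(s(k)), r(t(k, k, q), mix(m, p, q), mix(m, p, q)), s(mix(k, m, q)))))))

Answer: s(s(mix(k, k, m, neg(t(mix(q, q, q, q), mix(p, p), mix(k, m, q))), q, r(r(mix(neg(q), t(q, k, m)), p, mix(k, k, k, k, neg(m), p, q)), mix(neg(k), neg(p)), mix(q, t(r(q, m, p), mix(k, m, m, q), neg(m)))), s(mix(neg(s(k)), r(t(k, k, q), mix(m, p, q), mix(m, p, q)), s(mix(k, m, q)))))))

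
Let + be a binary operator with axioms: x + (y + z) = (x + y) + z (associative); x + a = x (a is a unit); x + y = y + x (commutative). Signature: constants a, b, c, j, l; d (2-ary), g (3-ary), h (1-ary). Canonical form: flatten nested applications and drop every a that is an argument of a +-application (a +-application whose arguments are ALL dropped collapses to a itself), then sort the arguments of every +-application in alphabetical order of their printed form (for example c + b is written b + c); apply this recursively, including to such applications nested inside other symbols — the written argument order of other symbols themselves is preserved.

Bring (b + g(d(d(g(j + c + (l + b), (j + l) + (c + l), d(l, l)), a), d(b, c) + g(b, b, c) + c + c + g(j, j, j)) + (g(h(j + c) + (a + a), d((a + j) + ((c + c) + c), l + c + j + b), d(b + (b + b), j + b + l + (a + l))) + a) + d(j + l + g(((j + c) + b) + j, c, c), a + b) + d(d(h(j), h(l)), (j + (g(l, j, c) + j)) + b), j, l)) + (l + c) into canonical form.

Answer: b + c + g(d(d(g(b + c + j + l, c + j + l + l, d(l, l)), a), c + c + d(b, c) + g(b, b, c) + g(j, j, j)) + d(d(h(j), h(l)), b + g(l, j, c) + j + j) + d(g(b + c + j + j, c, c) + j + l, b) + g(h(c + j), d(c + c + c + j, b + c + j + l), d(b + b + b, b + j + l + l)), j, l) + l

Derivation:
Flatten:  b + g(d(d(g(j + c + (l + b), (j + l) + (c + l), d(l, l)), a), d(b, c) + g(b, b, c) + c + c + g(j, j, j)) + (g(h(j + c) + (a + a), d((a + j) + ((c + c) + c), l + c + j + b), d(b + (b + b), j + b + l + (a + l))) + a) + d(j + l + g(((j + c) + b) + j, c, c), a + b) + d(d(h(j), h(l)), (j + (g(l, j, c) + j)) + b), j, l) + l + c
Inside:  g(d(d(g(j + c + (l + b), (j + l) + (c + l), d(l, l)), a), d(b, c) + g(b, b, c) + c + c + g(j, j, j)) + (g(h(j + c) + (a + a), d((a + j) + ((c + c) + c), l + c + j + b), d(b + (b + b), j + b + l + (a + l))) + a) + d(j + l + g(((j + c) + b) + j, c, c), a + b) + d(d(h(j), h(l)), (j + (g(l, j, c) + j)) + b), j, l)  →  g(d(d(g(b + c + j + l, c + j + l + l, d(l, l)), a), c + c + d(b, c) + g(b, b, c) + g(j, j, j)) + d(d(h(j), h(l)), b + g(l, j, c) + j + j) + d(g(b + c + j + j, c, c) + j + l, b) + g(h(c + j), d(c + c + c + j, b + c + j + l), d(b + b + b, b + j + l + l)), j, l)
Sort arguments:  b + c + g(d(d(g(b + c + j + l, c + j + l + l, d(l, l)), a), c + c + d(b, c) + g(b, b, c) + g(j, j, j)) + d(d(h(j), h(l)), b + g(l, j, c) + j + j) + d(g(b + c + j + j, c, c) + j + l, b) + g(h(c + j), d(c + c + c + j, b + c + j + l), d(b + b + b, b + j + l + l)), j, l) + l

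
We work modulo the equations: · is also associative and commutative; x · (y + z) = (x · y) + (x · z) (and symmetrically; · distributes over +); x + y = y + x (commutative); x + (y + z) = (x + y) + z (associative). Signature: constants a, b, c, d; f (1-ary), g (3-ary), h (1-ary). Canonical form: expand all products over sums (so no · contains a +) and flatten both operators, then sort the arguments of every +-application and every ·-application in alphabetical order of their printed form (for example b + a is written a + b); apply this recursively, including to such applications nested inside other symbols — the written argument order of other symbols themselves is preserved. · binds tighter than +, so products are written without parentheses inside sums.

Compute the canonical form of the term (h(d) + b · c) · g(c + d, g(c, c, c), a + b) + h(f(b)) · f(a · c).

Expand:  g(c + d, g(c, c, c), a + b) · h(d) + b · c · g(c + d, g(c, c, c), a + b) + f(a · c) · h(f(b))
Sort arguments:  b · c · g(c + d, g(c, c, c), a + b) + f(a · c) · h(f(b)) + g(c + d, g(c, c, c), a + b) · h(d)

Answer: b · c · g(c + d, g(c, c, c), a + b) + f(a · c) · h(f(b)) + g(c + d, g(c, c, c), a + b) · h(d)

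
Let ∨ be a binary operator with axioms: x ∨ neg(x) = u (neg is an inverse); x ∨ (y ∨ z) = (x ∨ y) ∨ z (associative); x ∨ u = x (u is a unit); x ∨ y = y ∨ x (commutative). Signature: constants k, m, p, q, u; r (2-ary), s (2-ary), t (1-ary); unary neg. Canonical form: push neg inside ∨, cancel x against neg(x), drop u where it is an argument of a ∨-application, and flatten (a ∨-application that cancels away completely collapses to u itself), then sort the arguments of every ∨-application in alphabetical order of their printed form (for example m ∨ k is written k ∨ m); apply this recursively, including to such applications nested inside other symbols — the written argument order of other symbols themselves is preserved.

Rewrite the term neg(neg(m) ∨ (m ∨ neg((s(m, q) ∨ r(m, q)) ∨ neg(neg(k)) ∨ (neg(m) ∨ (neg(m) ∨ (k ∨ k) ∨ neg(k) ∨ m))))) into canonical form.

Push neg inside:  distribute neg over ∨ and collapse double neg
Combine occurrences:  neg(m) ∨ s(m, q) ∨ r(m, q) ∨ k ∨ k
Sort arguments:  k ∨ k ∨ neg(m) ∨ r(m, q) ∨ s(m, q)

Answer: k ∨ k ∨ neg(m) ∨ r(m, q) ∨ s(m, q)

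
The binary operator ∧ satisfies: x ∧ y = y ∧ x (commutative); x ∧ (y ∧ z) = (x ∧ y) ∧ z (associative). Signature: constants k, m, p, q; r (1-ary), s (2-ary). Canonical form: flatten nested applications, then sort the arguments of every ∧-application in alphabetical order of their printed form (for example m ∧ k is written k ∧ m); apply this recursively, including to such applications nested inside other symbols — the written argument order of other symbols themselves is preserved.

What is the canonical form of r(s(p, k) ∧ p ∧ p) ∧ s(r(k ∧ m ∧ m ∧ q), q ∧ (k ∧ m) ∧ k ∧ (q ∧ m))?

Simplify inside:  r(s(p, k) ∧ p ∧ p)  →  r(p ∧ p ∧ s(p, k))
Canonicalize subterm:  s(r(k ∧ m ∧ m ∧ q), q ∧ (k ∧ m) ∧ k ∧ (q ∧ m))  →  s(r(k ∧ m ∧ m ∧ q), k ∧ k ∧ m ∧ m ∧ q ∧ q)
Order the arguments:  r(p ∧ p ∧ s(p, k)) ∧ s(r(k ∧ m ∧ m ∧ q), k ∧ k ∧ m ∧ m ∧ q ∧ q)

Answer: r(p ∧ p ∧ s(p, k)) ∧ s(r(k ∧ m ∧ m ∧ q), k ∧ k ∧ m ∧ m ∧ q ∧ q)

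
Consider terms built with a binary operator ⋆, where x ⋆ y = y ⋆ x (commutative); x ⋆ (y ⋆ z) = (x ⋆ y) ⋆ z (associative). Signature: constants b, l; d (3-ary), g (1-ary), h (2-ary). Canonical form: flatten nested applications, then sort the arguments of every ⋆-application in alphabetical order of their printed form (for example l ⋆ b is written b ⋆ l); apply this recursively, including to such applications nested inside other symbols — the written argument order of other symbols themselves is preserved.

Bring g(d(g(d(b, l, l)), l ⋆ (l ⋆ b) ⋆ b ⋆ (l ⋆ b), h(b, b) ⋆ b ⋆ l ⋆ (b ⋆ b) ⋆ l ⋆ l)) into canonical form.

Work inside:  h(b, b) ⋆ b ⋆ l ⋆ (b ⋆ b) ⋆ l ⋆ l
Flatten:  h(b, b) ⋆ b ⋆ l ⋆ b ⋆ b ⋆ l ⋆ l
Sort arguments:  b ⋆ b ⋆ b ⋆ h(b, b) ⋆ l ⋆ l ⋆ l
Reassemble:  g(d(g(d(b, l, l)), b ⋆ b ⋆ b ⋆ l ⋆ l ⋆ l, b ⋆ b ⋆ b ⋆ h(b, b) ⋆ l ⋆ l ⋆ l))

Answer: g(d(g(d(b, l, l)), b ⋆ b ⋆ b ⋆ l ⋆ l ⋆ l, b ⋆ b ⋆ b ⋆ h(b, b) ⋆ l ⋆ l ⋆ l))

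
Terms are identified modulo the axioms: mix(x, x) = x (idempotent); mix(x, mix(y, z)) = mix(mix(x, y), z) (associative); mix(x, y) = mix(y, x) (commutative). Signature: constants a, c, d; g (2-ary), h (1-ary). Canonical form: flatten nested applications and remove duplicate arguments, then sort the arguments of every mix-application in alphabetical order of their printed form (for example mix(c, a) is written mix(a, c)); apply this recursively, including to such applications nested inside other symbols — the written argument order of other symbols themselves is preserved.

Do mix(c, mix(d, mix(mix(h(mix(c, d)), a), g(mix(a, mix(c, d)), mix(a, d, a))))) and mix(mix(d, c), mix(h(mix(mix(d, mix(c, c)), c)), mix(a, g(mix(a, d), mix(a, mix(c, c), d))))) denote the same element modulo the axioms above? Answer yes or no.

Left:  mix(c, mix(d, mix(mix(h(mix(c, d)), a), g(mix(a, mix(c, d)), mix(a, d, a)))))
  Merge nested applications:  mix(c, d, h(mix(c, d)), a, g(mix(a, mix(c, d)), mix(a, d, a)))
  Inside:  g(mix(a, mix(c, d)), mix(a, d, a))  →  g(mix(a, c, d), mix(a, d))
  Order the arguments:  mix(a, c, d, g(mix(a, c, d), mix(a, d)), h(mix(c, d)))
Right:  mix(mix(d, c), mix(h(mix(mix(d, mix(c, c)), c)), mix(a, g(mix(a, d), mix(a, mix(c, c), d)))))
  Merge nested applications:  mix(d, c, h(mix(mix(d, mix(c, c)), c)), a, g(mix(a, d), mix(a, mix(c, c), d)))
  Simplify inside:  h(mix(mix(d, mix(c, c)), c))  →  h(mix(c, d))
  Simplify inside:  g(mix(a, d), mix(a, mix(c, c), d))  →  g(mix(a, d), mix(a, c, d))
  Sort:  mix(a, c, d, g(mix(a, d), mix(a, c, d)), h(mix(c, d)))

Answer: no — mix(a, c, d, g(mix(a, c, d), mix(a, d)), h(mix(c, d))) vs mix(a, c, d, g(mix(a, d), mix(a, c, d)), h(mix(c, d)))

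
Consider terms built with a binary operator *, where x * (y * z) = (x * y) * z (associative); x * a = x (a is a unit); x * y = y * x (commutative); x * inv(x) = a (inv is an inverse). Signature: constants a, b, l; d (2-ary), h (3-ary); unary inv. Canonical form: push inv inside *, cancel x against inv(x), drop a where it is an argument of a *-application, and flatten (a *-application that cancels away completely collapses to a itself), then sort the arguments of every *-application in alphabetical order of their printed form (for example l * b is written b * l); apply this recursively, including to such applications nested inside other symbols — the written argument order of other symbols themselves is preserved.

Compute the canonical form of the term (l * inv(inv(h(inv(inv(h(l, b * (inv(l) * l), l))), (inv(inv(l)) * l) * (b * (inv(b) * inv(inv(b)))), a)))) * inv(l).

Answer: h(h(l, b, l), b * l * l, a)

Derivation:
Push inv inside:  distribute inv over * and collapse double inv
Cancel inverse pairs:  l cancels
Collect:  h(h(l, b, l), b * l * l, a)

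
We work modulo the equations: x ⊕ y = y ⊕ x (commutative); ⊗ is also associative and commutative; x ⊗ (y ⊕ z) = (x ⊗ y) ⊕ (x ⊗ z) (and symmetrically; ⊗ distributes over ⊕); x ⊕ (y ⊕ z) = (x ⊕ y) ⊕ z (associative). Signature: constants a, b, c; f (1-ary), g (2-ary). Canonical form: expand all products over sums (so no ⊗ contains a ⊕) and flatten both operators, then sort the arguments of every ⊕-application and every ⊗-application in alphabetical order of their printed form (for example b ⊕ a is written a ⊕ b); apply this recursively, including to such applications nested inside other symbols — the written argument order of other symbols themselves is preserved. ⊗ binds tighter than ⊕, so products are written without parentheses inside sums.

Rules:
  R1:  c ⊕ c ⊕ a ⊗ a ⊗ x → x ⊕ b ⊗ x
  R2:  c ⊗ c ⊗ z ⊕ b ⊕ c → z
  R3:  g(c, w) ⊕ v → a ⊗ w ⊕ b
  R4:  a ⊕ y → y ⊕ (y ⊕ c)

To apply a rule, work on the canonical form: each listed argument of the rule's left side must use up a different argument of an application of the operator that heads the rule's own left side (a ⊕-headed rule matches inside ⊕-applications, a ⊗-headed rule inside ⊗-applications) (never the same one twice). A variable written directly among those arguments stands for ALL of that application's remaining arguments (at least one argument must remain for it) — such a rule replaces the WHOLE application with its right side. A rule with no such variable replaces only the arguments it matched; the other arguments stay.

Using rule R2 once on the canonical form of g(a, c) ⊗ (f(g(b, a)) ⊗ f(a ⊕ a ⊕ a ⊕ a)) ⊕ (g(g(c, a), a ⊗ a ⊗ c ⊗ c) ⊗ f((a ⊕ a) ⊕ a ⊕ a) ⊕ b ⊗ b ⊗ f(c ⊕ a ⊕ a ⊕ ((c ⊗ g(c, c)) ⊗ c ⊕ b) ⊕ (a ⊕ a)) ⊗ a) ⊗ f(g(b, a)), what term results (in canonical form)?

Answer: a ⊗ b ⊗ b ⊗ f(a ⊕ a ⊕ a ⊕ a ⊕ g(c, c)) ⊗ f(g(b, a)) ⊕ f(a ⊕ a ⊕ a ⊕ a) ⊗ f(g(b, a)) ⊗ g(a, c) ⊕ f(a ⊕ a ⊕ a ⊕ a) ⊗ f(g(b, a)) ⊗ g(g(c, a), a ⊗ a ⊗ c ⊗ c)

Derivation:
Canonical form:  a ⊗ b ⊗ b ⊗ f(a ⊕ a ⊕ a ⊕ a ⊕ b ⊕ c ⊕ c ⊗ c ⊗ g(c, c)) ⊗ f(g(b, a)) ⊕ f(a ⊕ a ⊕ a ⊕ a) ⊗ f(g(b, a)) ⊗ g(a, c) ⊕ f(a ⊕ a ⊕ a ⊕ a) ⊗ f(g(b, a)) ⊗ g(g(c, a), a ⊗ a ⊗ c ⊗ c)
Match R2:  consume b, c, c ⊗ c ⊗ g(c, c);  z := g(c, c)
New term:  a ⊗ b ⊗ b ⊗ f(a ⊕ a ⊕ a ⊕ a ⊕ g(c, c)) ⊗ f(g(b, a)) ⊕ f(a ⊕ a ⊕ a ⊕ a) ⊗ f(g(b, a)) ⊗ g(a, c) ⊕ f(a ⊕ a ⊕ a ⊕ a) ⊗ f(g(b, a)) ⊗ g(g(c, a), a ⊗ a ⊗ c ⊗ c)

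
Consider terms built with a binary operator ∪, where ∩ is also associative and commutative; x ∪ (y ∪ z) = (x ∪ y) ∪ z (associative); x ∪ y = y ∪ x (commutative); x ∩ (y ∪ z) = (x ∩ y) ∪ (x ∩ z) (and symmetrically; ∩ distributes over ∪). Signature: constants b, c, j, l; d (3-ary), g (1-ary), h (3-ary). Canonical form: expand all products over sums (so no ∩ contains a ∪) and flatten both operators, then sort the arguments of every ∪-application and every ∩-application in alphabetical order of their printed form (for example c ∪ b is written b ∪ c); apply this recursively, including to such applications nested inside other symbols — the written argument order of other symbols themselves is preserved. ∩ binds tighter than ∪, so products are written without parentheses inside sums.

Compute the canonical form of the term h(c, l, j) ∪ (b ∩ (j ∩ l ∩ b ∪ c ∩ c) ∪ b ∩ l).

Answer: b ∩ b ∩ j ∩ l ∪ b ∩ c ∩ c ∪ b ∩ l ∪ h(c, l, j)

Derivation:
Distribute:  h(c, l, j) ∪ b ∩ b ∩ j ∩ l ∪ b ∩ c ∩ c ∪ b ∩ l
Order the arguments:  b ∩ b ∩ j ∩ l ∪ b ∩ c ∩ c ∪ b ∩ l ∪ h(c, l, j)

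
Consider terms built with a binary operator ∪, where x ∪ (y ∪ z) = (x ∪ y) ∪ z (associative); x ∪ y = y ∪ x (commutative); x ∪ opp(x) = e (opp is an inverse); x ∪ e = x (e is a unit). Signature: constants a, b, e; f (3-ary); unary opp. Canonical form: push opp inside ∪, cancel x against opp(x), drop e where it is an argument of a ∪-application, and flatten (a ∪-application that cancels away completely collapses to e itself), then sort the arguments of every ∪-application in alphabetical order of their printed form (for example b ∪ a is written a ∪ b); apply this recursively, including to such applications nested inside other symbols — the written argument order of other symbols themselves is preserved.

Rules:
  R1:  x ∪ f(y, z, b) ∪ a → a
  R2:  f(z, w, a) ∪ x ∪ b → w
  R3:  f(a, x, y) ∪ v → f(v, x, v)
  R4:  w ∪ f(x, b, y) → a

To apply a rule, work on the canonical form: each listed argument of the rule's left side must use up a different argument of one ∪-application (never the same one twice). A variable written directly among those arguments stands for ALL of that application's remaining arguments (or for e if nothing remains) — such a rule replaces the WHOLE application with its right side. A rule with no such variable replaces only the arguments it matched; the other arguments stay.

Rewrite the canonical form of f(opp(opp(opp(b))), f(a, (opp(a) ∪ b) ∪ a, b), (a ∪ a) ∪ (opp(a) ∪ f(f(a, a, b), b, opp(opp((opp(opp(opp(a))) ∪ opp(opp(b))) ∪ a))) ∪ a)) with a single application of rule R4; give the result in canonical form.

Canonical form:  f(opp(b), f(a, b, b), a ∪ a ∪ f(f(a, a, b), b, b))
Apply R4:  consuming f(f(a, a, b), b, b);  w := a ∪ a, x := f(a, a, b), y := b
The extension variable absorbs all remaining arguments, so the whole application is rewritten.
Giving:  f(opp(b), f(a, b, b), a)

Answer: f(opp(b), f(a, b, b), a)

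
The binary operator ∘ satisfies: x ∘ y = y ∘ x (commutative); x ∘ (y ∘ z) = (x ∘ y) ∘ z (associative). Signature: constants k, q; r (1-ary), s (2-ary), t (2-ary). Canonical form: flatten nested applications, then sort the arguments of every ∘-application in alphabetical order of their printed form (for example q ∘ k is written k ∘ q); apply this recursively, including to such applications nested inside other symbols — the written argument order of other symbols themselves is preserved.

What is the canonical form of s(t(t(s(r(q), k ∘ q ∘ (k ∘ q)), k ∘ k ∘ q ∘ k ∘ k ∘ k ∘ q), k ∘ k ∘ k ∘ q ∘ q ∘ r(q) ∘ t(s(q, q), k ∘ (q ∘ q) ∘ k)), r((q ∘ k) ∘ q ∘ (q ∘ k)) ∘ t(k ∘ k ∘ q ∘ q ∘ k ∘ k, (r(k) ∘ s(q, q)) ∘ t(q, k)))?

Work inside:  r((q ∘ k) ∘ q ∘ (q ∘ k)) ∘ t(k ∘ k ∘ q ∘ q ∘ k ∘ k, (r(k) ∘ s(q, q)) ∘ t(q, k))
Inside:  r((q ∘ k) ∘ q ∘ (q ∘ k))  →  r(k ∘ k ∘ q ∘ q ∘ q)
Simplify inside:  t(k ∘ k ∘ q ∘ q ∘ k ∘ k, (r(k) ∘ s(q, q)) ∘ t(q, k))  →  t(k ∘ k ∘ k ∘ k ∘ q ∘ q, r(k) ∘ s(q, q) ∘ t(q, k))
Sort:  r(k ∘ k ∘ q ∘ q ∘ q) ∘ t(k ∘ k ∘ k ∘ k ∘ q ∘ q, r(k) ∘ s(q, q) ∘ t(q, k))
Rebuild:  s(t(t(s(r(q), k ∘ k ∘ q ∘ q), k ∘ k ∘ k ∘ k ∘ k ∘ q ∘ q), k ∘ k ∘ k ∘ q ∘ q ∘ r(q) ∘ t(s(q, q), k ∘ k ∘ q ∘ q)), r(k ∘ k ∘ q ∘ q ∘ q) ∘ t(k ∘ k ∘ k ∘ k ∘ q ∘ q, r(k) ∘ s(q, q) ∘ t(q, k)))

Answer: s(t(t(s(r(q), k ∘ k ∘ q ∘ q), k ∘ k ∘ k ∘ k ∘ k ∘ q ∘ q), k ∘ k ∘ k ∘ q ∘ q ∘ r(q) ∘ t(s(q, q), k ∘ k ∘ q ∘ q)), r(k ∘ k ∘ q ∘ q ∘ q) ∘ t(k ∘ k ∘ k ∘ k ∘ q ∘ q, r(k) ∘ s(q, q) ∘ t(q, k)))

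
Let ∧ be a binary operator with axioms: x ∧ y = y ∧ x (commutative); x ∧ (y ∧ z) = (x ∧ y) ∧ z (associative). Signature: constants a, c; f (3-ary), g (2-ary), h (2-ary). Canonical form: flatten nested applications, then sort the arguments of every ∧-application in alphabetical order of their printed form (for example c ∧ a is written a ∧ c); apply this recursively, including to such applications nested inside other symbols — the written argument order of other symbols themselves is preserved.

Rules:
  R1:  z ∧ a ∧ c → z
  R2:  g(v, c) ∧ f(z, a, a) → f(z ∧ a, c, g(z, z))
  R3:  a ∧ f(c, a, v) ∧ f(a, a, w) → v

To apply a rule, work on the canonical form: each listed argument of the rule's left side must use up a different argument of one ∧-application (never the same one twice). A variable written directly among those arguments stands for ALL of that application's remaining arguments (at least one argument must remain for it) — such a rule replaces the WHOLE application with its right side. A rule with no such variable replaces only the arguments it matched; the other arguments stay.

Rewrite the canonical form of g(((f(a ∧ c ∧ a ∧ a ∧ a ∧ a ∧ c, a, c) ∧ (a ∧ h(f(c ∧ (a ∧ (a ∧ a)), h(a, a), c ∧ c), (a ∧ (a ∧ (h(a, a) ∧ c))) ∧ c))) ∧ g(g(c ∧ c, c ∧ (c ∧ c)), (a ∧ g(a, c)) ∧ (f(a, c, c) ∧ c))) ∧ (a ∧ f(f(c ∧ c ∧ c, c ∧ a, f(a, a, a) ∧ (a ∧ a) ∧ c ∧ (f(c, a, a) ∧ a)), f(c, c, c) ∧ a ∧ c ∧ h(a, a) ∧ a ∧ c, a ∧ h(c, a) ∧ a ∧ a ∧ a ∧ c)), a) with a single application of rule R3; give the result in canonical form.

Answer: g(a ∧ a ∧ f(a ∧ a ∧ a ∧ a ∧ a ∧ c ∧ c, a, c) ∧ f(f(c ∧ c ∧ c, a ∧ c, a ∧ a ∧ a ∧ c), a ∧ a ∧ c ∧ c ∧ f(c, c, c) ∧ h(a, a), a ∧ a ∧ a ∧ a ∧ c ∧ h(c, a)) ∧ g(g(c ∧ c, c ∧ c ∧ c), a ∧ c ∧ f(a, c, c) ∧ g(a, c)) ∧ h(f(a ∧ a ∧ a ∧ c, h(a, a), c ∧ c), a ∧ a ∧ c ∧ c ∧ h(a, a)), a)

Derivation:
Canonical form:  g(a ∧ a ∧ f(a ∧ a ∧ a ∧ a ∧ a ∧ c ∧ c, a, c) ∧ f(f(c ∧ c ∧ c, a ∧ c, a ∧ a ∧ a ∧ c ∧ f(a, a, a) ∧ f(c, a, a)), a ∧ a ∧ c ∧ c ∧ f(c, c, c) ∧ h(a, a), a ∧ a ∧ a ∧ a ∧ c ∧ h(c, a)) ∧ g(g(c ∧ c, c ∧ c ∧ c), a ∧ c ∧ f(a, c, c) ∧ g(a, c)) ∧ h(f(a ∧ a ∧ a ∧ c, h(a, a), c ∧ c), a ∧ a ∧ c ∧ c ∧ h(a, a)), a)
Match R3:  consume a, f(a, a, a), f(c, a, a);  v := a, w := a
New term:  g(a ∧ a ∧ f(a ∧ a ∧ a ∧ a ∧ a ∧ c ∧ c, a, c) ∧ f(f(c ∧ c ∧ c, a ∧ c, a ∧ a ∧ a ∧ c), a ∧ a ∧ c ∧ c ∧ f(c, c, c) ∧ h(a, a), a ∧ a ∧ a ∧ a ∧ c ∧ h(c, a)) ∧ g(g(c ∧ c, c ∧ c ∧ c), a ∧ c ∧ f(a, c, c) ∧ g(a, c)) ∧ h(f(a ∧ a ∧ a ∧ c, h(a, a), c ∧ c), a ∧ a ∧ c ∧ c ∧ h(a, a)), a)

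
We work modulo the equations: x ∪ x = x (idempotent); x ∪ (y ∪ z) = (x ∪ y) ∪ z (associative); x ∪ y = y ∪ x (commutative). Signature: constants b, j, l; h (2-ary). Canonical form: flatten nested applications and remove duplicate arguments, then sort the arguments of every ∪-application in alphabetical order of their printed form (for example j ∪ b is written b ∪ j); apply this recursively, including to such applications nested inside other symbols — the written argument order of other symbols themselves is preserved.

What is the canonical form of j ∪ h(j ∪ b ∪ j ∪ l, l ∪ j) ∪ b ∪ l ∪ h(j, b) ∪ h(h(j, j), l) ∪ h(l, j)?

Canonicalize subterm:  h(j ∪ b ∪ j ∪ l, l ∪ j)  →  h(b ∪ j ∪ l, j ∪ l)
Sort:  b ∪ h(b ∪ j ∪ l, j ∪ l) ∪ h(h(j, j), l) ∪ h(j, b) ∪ h(l, j) ∪ j ∪ l

Answer: b ∪ h(b ∪ j ∪ l, j ∪ l) ∪ h(h(j, j), l) ∪ h(j, b) ∪ h(l, j) ∪ j ∪ l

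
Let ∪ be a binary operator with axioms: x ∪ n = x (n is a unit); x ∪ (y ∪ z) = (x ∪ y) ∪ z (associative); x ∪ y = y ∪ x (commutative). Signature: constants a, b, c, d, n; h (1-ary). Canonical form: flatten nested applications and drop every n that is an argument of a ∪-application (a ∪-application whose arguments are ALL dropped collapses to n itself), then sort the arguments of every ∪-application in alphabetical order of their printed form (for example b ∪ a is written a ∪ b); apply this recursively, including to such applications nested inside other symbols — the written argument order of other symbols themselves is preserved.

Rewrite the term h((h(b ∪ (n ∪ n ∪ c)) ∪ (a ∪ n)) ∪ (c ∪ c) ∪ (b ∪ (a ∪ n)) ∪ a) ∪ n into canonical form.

Answer: h(a ∪ a ∪ a ∪ b ∪ c ∪ c ∪ h(b ∪ c))

Derivation:
Canonicalize subterm:  h((h(b ∪ (n ∪ n ∪ c)) ∪ (a ∪ n)) ∪ (c ∪ c) ∪ (b ∪ (a ∪ n)) ∪ a)  →  h(a ∪ a ∪ a ∪ b ∪ c ∪ c ∪ h(b ∪ c))
Units out:  drop n
Sort arguments:  h(a ∪ a ∪ a ∪ b ∪ c ∪ c ∪ h(b ∪ c))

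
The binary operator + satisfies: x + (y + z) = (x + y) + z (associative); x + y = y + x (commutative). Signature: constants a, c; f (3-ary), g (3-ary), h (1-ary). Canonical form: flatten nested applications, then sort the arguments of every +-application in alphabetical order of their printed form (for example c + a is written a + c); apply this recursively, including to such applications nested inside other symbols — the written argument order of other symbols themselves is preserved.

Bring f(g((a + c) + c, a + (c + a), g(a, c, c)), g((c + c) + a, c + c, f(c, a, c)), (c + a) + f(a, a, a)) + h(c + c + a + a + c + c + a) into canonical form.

Simplify inside:  f(g((a + c) + c, a + (c + a), g(a, c, c)), g((c + c) + a, c + c, f(c, a, c)), (c + a) + f(a, a, a))  →  f(g(a + c + c, a + a + c, g(a, c, c)), g(a + c + c, c + c, f(c, a, c)), a + c + f(a, a, a))
Simplify inside:  h(c + c + a + a + c + c + a)  →  h(a + a + a + c + c + c + c)
Sort:  f(g(a + c + c, a + a + c, g(a, c, c)), g(a + c + c, c + c, f(c, a, c)), a + c + f(a, a, a)) + h(a + a + a + c + c + c + c)

Answer: f(g(a + c + c, a + a + c, g(a, c, c)), g(a + c + c, c + c, f(c, a, c)), a + c + f(a, a, a)) + h(a + a + a + c + c + c + c)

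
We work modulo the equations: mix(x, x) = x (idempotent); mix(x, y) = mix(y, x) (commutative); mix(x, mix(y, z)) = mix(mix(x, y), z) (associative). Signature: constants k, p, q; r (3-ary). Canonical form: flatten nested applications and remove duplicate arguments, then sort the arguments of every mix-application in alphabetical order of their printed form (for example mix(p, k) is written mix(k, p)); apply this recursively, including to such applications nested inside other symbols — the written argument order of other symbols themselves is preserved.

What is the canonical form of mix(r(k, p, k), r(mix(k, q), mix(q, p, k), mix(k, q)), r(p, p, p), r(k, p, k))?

Inside:  r(mix(k, q), mix(q, p, k), mix(k, q))  →  r(mix(k, q), mix(k, p, q), mix(k, q))
Drop duplicates:  drop duplicate r(k, p, k)
Order the arguments:  mix(r(k, p, k), r(mix(k, q), mix(k, p, q), mix(k, q)), r(p, p, p))

Answer: mix(r(k, p, k), r(mix(k, q), mix(k, p, q), mix(k, q)), r(p, p, p))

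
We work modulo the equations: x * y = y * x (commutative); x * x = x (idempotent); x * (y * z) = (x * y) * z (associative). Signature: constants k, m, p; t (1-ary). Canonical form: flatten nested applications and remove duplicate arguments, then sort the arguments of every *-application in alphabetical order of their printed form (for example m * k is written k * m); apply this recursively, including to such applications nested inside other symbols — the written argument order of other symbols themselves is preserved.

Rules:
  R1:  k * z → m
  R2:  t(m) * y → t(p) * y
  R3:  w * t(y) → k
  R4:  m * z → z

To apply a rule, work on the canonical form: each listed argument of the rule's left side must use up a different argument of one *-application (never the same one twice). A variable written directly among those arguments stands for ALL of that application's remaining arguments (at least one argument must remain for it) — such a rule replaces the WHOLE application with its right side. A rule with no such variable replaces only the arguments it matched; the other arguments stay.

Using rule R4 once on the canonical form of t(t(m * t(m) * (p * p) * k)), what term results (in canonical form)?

Answer: t(t(k * p * t(m)))

Derivation:
Canonical form:  t(t(k * m * p * t(m)))
Apply R4:  consuming m;  z := k * p * t(m)
Every leftover argument binds to the variable; the entire application is replaced.
Giving:  t(t(k * p * t(m)))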